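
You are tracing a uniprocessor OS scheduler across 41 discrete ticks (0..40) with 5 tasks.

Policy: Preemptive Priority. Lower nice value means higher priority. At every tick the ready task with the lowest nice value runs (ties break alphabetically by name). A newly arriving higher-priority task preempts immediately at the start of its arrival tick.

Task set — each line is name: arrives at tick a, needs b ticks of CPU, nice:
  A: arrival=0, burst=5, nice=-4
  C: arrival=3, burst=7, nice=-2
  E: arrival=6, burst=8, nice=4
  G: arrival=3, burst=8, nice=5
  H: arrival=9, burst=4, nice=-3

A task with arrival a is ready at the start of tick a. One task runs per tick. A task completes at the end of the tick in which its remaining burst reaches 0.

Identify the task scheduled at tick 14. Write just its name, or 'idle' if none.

t=0: ready={A} → run A
t=1: ready={A} → run A
t=2: ready={A} → run A
t=3: ready={A,C,G} → run A
t=4: ready={A,C,G} → run A
t=5: ready={C,G} → run C
t=6: ready={C,E,G} → run C
t=7: ready={C,E,G} → run C
t=8: ready={C,E,G} → run C
t=9: ready={C,E,G,H} → run H
t=10: ready={C,E,G,H} → run H
t=11: ready={C,E,G,H} → run H
t=12: ready={C,E,G,H} → run H
t=13: ready={C,E,G} → run C
t=14: ready={C,E,G} → run C
t=15: ready={C,E,G} → run C
t=16: ready={E,G} → run E
t=17: ready={E,G} → run E
t=18: ready={E,G} → run E
t=19: ready={E,G} → run E
t=20: ready={E,G} → run E
t=21: ready={E,G} → run E
t=22: ready={E,G} → run E
t=23: ready={E,G} → run E
t=24: ready={G} → run G
t=25: ready={G} → run G
t=26: ready={G} → run G
t=27: ready={G} → run G
t=28: ready={G} → run G
t=29: ready={G} → run G
t=30: ready={G} → run G
t=31: ready={G} → run G
t=32: (idle)
t=33: (idle)
t=34: (idle)
t=35: (idle)
t=36: (idle)
t=37: (idle)
t=38: (idle)
t=39: (idle)
t=40: (idle)

running at tick 14 = C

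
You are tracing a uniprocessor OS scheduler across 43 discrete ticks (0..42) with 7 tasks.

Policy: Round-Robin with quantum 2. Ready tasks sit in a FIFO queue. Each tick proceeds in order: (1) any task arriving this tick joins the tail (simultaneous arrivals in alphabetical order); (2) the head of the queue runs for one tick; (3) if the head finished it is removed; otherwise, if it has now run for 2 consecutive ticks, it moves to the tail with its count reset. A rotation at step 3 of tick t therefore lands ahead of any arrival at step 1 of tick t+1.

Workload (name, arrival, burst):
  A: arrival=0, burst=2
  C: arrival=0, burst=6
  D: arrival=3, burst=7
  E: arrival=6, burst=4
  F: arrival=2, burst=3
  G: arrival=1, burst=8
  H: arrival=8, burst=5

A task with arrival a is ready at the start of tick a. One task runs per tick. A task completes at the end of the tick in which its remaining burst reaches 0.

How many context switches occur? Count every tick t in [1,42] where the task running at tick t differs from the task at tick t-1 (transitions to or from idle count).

context switches = 19

t=0: queue=[A,C] q_used=0 → run A
t=1: queue=[A,C,G] q_used=1 → run A
t=2: queue=[C,G,F] q_used=0 → run C
t=3: queue=[C,G,F,D] q_used=1 → run C
t=4: queue=[G,F,D,C] q_used=0 → run G
t=5: queue=[G,F,D,C] q_used=1 → run G
t=6: queue=[F,D,C,G,E] q_used=0 → run F
t=7: queue=[F,D,C,G,E] q_used=1 → run F
t=8: queue=[D,C,G,E,F,H] q_used=0 → run D
t=9: queue=[D,C,G,E,F,H] q_used=1 → run D
t=10: queue=[C,G,E,F,H,D] q_used=0 → run C
t=11: queue=[C,G,E,F,H,D] q_used=1 → run C
t=12: queue=[G,E,F,H,D,C] q_used=0 → run G
t=13: queue=[G,E,F,H,D,C] q_used=1 → run G
t=14: queue=[E,F,H,D,C,G] q_used=0 → run E
t=15: queue=[E,F,H,D,C,G] q_used=1 → run E
t=16: queue=[F,H,D,C,G,E] q_used=0 → run F
t=17: queue=[H,D,C,G,E] q_used=0 → run H
t=18: queue=[H,D,C,G,E] q_used=1 → run H
t=19: queue=[D,C,G,E,H] q_used=0 → run D
t=20: queue=[D,C,G,E,H] q_used=1 → run D
t=21: queue=[C,G,E,H,D] q_used=0 → run C
t=22: queue=[C,G,E,H,D] q_used=1 → run C
t=23: queue=[G,E,H,D] q_used=0 → run G
t=24: queue=[G,E,H,D] q_used=1 → run G
t=25: queue=[E,H,D,G] q_used=0 → run E
t=26: queue=[E,H,D,G] q_used=1 → run E
t=27: queue=[H,D,G] q_used=0 → run H
t=28: queue=[H,D,G] q_used=1 → run H
t=29: queue=[D,G,H] q_used=0 → run D
t=30: queue=[D,G,H] q_used=1 → run D
t=31: queue=[G,H,D] q_used=0 → run G
t=32: queue=[G,H,D] q_used=1 → run G
t=33: queue=[H,D] q_used=0 → run H
t=34: queue=[D] q_used=0 → run D
t=35: (idle)
t=36: (idle)
t=37: (idle)
t=38: (idle)
t=39: (idle)
t=40: (idle)
t=41: (idle)
t=42: (idle)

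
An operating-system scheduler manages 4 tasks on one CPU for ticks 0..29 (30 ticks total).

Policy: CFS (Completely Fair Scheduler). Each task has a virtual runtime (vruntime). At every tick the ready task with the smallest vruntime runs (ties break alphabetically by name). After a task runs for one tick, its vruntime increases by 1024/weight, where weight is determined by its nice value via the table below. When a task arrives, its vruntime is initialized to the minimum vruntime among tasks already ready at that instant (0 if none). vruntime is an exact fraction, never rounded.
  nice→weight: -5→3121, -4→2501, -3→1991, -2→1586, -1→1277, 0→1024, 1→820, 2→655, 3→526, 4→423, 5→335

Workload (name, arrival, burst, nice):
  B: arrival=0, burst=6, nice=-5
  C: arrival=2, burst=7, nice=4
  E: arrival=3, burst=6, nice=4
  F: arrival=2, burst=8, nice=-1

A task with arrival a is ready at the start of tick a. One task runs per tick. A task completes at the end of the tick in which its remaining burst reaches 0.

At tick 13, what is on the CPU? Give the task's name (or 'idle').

running at tick 13 = E

t=0: vr[B=0] → run B
t=1: vr[B=1024/3121] → run B
t=2: vr[B=2048/3121 C=2048/3121 F=2048/3121] → run B
t=3: vr[B=3072/3121 C=2048/3121 E=2048/3121 F=2048/3121] → run C
t=4: vr[B=3072/3121 C=4062208/1320183 E=2048/3121 F=2048/3121] → run E
t=5: vr[B=3072/3121 C=4062208/1320183 E=4062208/1320183 F=2048/3121] → run F
t=6: vr[B=3072/3121 C=4062208/1320183 E=4062208/1320183 F=5811200/3985517] → run B
t=7: vr[B=4096/3121 C=4062208/1320183 E=4062208/1320183 F=5811200/3985517] → run B
t=8: vr[B=5120/3121 C=4062208/1320183 E=4062208/1320183 F=5811200/3985517] → run F
t=9: vr[B=5120/3121 C=4062208/1320183 E=4062208/1320183 F=9007104/3985517] → run B
t=10: vr[C=4062208/1320183 E=4062208/1320183 F=9007104/3985517] → run F
t=11: vr[C=4062208/1320183 E=4062208/1320183 F=12203008/3985517] → run F
t=12: vr[C=4062208/1320183 E=4062208/1320183 F=15398912/3985517] → run C
t=13: vr[C=7258112/1320183 E=4062208/1320183 F=15398912/3985517] → run E
t=14: vr[C=7258112/1320183 E=7258112/1320183 F=15398912/3985517] → run F
t=15: vr[C=7258112/1320183 E=7258112/1320183 F=18594816/3985517] → run F
t=16: vr[C=7258112/1320183 E=7258112/1320183 F=21790720/3985517] → run F
t=17: vr[C=7258112/1320183 E=7258112/1320183 F=24986624/3985517] → run C
t=18: vr[C=3484672/440061 E=7258112/1320183 F=24986624/3985517] → run E
t=19: vr[C=3484672/440061 E=3484672/440061 F=24986624/3985517] → run F
t=20: vr[C=3484672/440061 E=3484672/440061] → run C
t=21: vr[C=13649920/1320183 E=3484672/440061] → run E
t=22: vr[C=13649920/1320183 E=13649920/1320183] → run C
t=23: vr[C=16845824/1320183 E=13649920/1320183] → run E
t=24: vr[C=16845824/1320183 E=16845824/1320183] → run C
t=25: vr[C=6680576/440061 E=16845824/1320183] → run E
t=26: vr[C=6680576/440061] → run C
t=27: (idle)
t=28: (idle)
t=29: (idle)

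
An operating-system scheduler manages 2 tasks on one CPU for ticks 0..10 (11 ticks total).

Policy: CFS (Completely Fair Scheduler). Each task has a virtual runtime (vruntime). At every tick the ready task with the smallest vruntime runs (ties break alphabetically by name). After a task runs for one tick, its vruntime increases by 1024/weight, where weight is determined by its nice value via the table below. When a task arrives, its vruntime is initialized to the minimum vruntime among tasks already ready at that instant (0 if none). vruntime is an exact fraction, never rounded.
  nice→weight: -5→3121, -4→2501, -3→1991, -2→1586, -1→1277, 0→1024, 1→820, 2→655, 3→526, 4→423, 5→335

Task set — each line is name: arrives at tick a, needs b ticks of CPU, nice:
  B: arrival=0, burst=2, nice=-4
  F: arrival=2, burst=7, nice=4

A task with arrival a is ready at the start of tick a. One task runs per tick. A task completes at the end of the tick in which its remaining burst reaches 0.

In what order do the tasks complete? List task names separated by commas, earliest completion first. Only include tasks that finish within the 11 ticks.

completion order = B, F

t=0: vr[B=0] → run B
t=1: vr[B=1024/2501] → run B
t=2: vr[F=0] → run F
t=3: vr[F=1024/423] → run F
t=4: vr[F=2048/423] → run F
t=5: vr[F=1024/141] → run F
t=6: vr[F=4096/423] → run F
t=7: vr[F=5120/423] → run F
t=8: vr[F=2048/141] → run F
t=9: (idle)
t=10: (idle)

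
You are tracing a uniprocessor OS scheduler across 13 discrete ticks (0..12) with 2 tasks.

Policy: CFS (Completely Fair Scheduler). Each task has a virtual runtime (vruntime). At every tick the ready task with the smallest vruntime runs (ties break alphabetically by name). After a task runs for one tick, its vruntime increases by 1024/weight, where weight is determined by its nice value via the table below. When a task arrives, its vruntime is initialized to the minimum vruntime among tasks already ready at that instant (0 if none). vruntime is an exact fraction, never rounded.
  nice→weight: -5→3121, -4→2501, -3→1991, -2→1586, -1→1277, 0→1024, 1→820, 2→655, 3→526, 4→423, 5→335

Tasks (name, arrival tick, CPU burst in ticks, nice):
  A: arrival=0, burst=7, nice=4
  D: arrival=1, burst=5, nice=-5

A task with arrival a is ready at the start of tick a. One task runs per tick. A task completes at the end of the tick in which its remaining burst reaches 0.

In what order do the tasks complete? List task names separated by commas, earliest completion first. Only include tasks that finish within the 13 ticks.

t=0: vr[A=0] → run A
t=1: vr[A=1024/423 D=1024/423] → run A
t=2: vr[A=2048/423 D=1024/423] → run D
t=3: vr[A=2048/423 D=3629056/1320183] → run D
t=4: vr[A=2048/423 D=4062208/1320183] → run D
t=5: vr[A=2048/423 D=4495360/1320183] → run D
t=6: vr[A=2048/423 D=4928512/1320183] → run D
t=7: vr[A=2048/423] → run A
t=8: vr[A=1024/141] → run A
t=9: vr[A=4096/423] → run A
t=10: vr[A=5120/423] → run A
t=11: vr[A=2048/141] → run A
t=12: (idle)

completion order = D, A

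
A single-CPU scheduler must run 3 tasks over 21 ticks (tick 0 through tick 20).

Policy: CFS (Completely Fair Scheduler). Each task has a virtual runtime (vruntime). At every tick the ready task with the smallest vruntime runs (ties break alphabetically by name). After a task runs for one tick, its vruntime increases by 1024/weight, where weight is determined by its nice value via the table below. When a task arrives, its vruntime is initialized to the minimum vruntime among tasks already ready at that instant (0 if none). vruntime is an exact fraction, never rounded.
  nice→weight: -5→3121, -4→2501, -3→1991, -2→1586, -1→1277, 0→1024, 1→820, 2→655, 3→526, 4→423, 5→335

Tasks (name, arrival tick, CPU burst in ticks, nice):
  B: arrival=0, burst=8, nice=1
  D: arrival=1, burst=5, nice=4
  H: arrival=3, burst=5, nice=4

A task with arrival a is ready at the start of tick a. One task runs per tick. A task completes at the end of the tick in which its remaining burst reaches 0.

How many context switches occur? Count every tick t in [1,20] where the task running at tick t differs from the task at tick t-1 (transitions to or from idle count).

context switches = 17

t=0: vr[B=0] → run B
t=1: vr[B=256/205 D=256/205] → run B
t=2: vr[B=512/205 D=256/205] → run D
t=3: vr[B=512/205 D=318208/86715 H=512/205] → run B
t=4: vr[B=768/205 D=318208/86715 H=512/205] → run H
t=5: vr[B=768/205 D=318208/86715 H=426496/86715] → run D
t=6: vr[B=768/205 D=528128/86715 H=426496/86715] → run B
t=7: vr[B=1024/205 D=528128/86715 H=426496/86715] → run H
t=8: vr[B=1024/205 D=528128/86715 H=636416/86715] → run B
t=9: vr[B=256/41 D=528128/86715 H=636416/86715] → run D
t=10: vr[B=256/41 D=246016/28905 H=636416/86715] → run B
t=11: vr[B=1536/205 D=246016/28905 H=636416/86715] → run H
t=12: vr[B=1536/205 D=246016/28905 H=282112/28905] → run B
t=13: vr[B=1792/205 D=246016/28905 H=282112/28905] → run D
t=14: vr[B=1792/205 D=947968/86715 H=282112/28905] → run B
t=15: vr[D=947968/86715 H=282112/28905] → run H
t=16: vr[D=947968/86715 H=1056256/86715] → run D
t=17: vr[H=1056256/86715] → run H
t=18: (idle)
t=19: (idle)
t=20: (idle)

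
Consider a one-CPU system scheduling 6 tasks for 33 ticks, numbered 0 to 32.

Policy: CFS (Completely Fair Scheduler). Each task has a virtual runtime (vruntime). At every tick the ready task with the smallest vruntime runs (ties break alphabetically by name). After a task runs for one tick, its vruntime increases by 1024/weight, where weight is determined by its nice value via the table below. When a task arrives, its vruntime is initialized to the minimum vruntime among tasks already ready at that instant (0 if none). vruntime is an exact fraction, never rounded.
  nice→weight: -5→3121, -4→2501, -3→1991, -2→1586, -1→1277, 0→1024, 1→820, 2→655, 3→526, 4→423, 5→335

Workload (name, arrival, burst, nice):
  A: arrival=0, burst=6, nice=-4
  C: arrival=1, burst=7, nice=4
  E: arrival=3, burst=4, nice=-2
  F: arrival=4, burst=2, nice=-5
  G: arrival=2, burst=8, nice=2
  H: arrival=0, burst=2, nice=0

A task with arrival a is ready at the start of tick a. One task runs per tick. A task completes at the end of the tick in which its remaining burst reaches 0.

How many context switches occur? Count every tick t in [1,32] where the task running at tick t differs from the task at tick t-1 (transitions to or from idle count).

context switches = 26

t=0: vr[A=0 H=0] → run A
t=1: vr[A=1024/2501 C=0 H=0] → run C
t=2: vr[A=1024/2501 C=1024/423 G=0 H=0] → run G
t=3: vr[A=1024/2501 C=1024/423 E=0 G=1024/655 H=0] → run E
t=4: vr[A=1024/2501 C=1024/423 E=512/793 F=0 G=1024/655 H=0] → run F
t=5: vr[A=1024/2501 C=1024/423 E=512/793 F=1024/3121 G=1024/655 H=0] → run H
t=6: vr[A=1024/2501 C=1024/423 E=512/793 F=1024/3121 G=1024/655 H=1] → run F
t=7: vr[A=1024/2501 C=1024/423 E=512/793 G=1024/655 H=1] → run A
t=8: vr[A=2048/2501 C=1024/423 E=512/793 G=1024/655 H=1] → run E
t=9: vr[A=2048/2501 C=1024/423 E=1024/793 G=1024/655 H=1] → run A
t=10: vr[A=3072/2501 C=1024/423 E=1024/793 G=1024/655 H=1] → run H
t=11: vr[A=3072/2501 C=1024/423 E=1024/793 G=1024/655] → run A
t=12: vr[A=4096/2501 C=1024/423 E=1024/793 G=1024/655] → run E
t=13: vr[A=4096/2501 C=1024/423 E=1536/793 G=1024/655] → run G
t=14: vr[A=4096/2501 C=1024/423 E=1536/793 G=2048/655] → run A
t=15: vr[A=5120/2501 C=1024/423 E=1536/793 G=2048/655] → run E
t=16: vr[A=5120/2501 C=1024/423 G=2048/655] → run A
t=17: vr[C=1024/423 G=2048/655] → run C
t=18: vr[C=2048/423 G=2048/655] → run G
t=19: vr[C=2048/423 G=3072/655] → run G
t=20: vr[C=2048/423 G=4096/655] → run C
t=21: vr[C=1024/141 G=4096/655] → run G
t=22: vr[C=1024/141 G=1024/131] → run C
t=23: vr[C=4096/423 G=1024/131] → run G
t=24: vr[C=4096/423 G=6144/655] → run G
t=25: vr[C=4096/423 G=7168/655] → run C
t=26: vr[C=5120/423 G=7168/655] → run G
t=27: vr[C=5120/423] → run C
t=28: vr[C=2048/141] → run C
t=29: (idle)
t=30: (idle)
t=31: (idle)
t=32: (idle)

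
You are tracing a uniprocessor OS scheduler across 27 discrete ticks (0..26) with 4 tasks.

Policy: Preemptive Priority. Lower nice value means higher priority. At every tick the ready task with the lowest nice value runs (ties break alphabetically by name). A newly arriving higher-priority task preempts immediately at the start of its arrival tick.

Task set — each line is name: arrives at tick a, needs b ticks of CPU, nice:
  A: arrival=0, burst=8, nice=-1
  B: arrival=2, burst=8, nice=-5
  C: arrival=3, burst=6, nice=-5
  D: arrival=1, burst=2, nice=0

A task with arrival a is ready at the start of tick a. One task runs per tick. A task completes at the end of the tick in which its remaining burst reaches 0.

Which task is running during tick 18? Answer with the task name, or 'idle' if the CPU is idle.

running at tick 18 = A

t=0: ready={A} → run A
t=1: ready={A,D} → run A
t=2: ready={A,B,D} → run B
t=3: ready={A,B,C,D} → run B
t=4: ready={A,B,C,D} → run B
t=5: ready={A,B,C,D} → run B
t=6: ready={A,B,C,D} → run B
t=7: ready={A,B,C,D} → run B
t=8: ready={A,B,C,D} → run B
t=9: ready={A,B,C,D} → run B
t=10: ready={A,C,D} → run C
t=11: ready={A,C,D} → run C
t=12: ready={A,C,D} → run C
t=13: ready={A,C,D} → run C
t=14: ready={A,C,D} → run C
t=15: ready={A,C,D} → run C
t=16: ready={A,D} → run A
t=17: ready={A,D} → run A
t=18: ready={A,D} → run A
t=19: ready={A,D} → run A
t=20: ready={A,D} → run A
t=21: ready={A,D} → run A
t=22: ready={D} → run D
t=23: ready={D} → run D
t=24: (idle)
t=25: (idle)
t=26: (idle)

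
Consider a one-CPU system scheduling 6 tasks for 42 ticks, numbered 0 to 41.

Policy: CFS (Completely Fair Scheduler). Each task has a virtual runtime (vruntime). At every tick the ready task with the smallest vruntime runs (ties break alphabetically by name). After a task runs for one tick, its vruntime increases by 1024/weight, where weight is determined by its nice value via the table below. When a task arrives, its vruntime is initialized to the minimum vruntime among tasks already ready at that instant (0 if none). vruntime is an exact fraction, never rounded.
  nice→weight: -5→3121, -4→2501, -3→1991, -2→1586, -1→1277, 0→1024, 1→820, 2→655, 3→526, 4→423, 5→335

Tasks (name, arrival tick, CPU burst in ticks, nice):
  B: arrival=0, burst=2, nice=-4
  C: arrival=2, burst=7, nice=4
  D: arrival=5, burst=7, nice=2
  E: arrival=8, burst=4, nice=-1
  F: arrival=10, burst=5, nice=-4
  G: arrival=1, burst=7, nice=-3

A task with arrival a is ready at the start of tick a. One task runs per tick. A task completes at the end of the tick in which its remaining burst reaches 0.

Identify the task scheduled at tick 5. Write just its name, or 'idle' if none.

t=0: vr[B=0] → run B
t=1: vr[B=1024/2501 G=1024/2501] → run B
t=2: vr[C=1024/2501 G=1024/2501] → run C
t=3: vr[C=2994176/1057923 G=1024/2501] → run G
t=4: vr[C=2994176/1057923 G=4599808/4979491] → run G
t=5: vr[C=2994176/1057923 D=7160832/4979491 G=7160832/4979491] → run D
t=6: vr[C=2994176/1057923 D=9789343744/3261566605 G=7160832/4979491] → run G
t=7: vr[C=2994176/1057923 D=9789343744/3261566605 G=9721856/4979491] → run G
t=8: vr[C=2994176/1057923 D=9789343744/3261566605 E=12282880/4979491 G=12282880/4979491] → run E
t=9: vr[C=2994176/1057923 D=9789343744/3261566605 E=20784236544/6358810007 G=12282880/4979491] → run G
t=10: vr[C=2994176/1057923 D=9789343744/3261566605 E=20784236544/6358810007 F=2994176/1057923 G=14843904/4979491] → run C
t=11: vr[C=5555200/1057923 D=9789343744/3261566605 E=20784236544/6358810007 F=2994176/1057923 G=14843904/4979491] → run F
t=12: vr[C=5555200/1057923 D=9789343744/3261566605 E=20784236544/6358810007 F=3427328/1057923 G=14843904/4979491] → run G
t=13: vr[C=5555200/1057923 D=9789343744/3261566605 E=20784236544/6358810007 F=3427328/1057923 G=17404928/4979491] → run D
t=14: vr[C=5555200/1057923 D=14888342528/3261566605 E=20784236544/6358810007 F=3427328/1057923 G=17404928/4979491] → run F
t=15: vr[C=5555200/1057923 D=14888342528/3261566605 E=20784236544/6358810007 F=3860480/1057923 G=17404928/4979491] → run E
t=16: vr[C=5555200/1057923 D=14888342528/3261566605 E=25883235328/6358810007 F=3860480/1057923 G=17404928/4979491] → run G
t=17: vr[C=5555200/1057923 D=14888342528/3261566605 E=25883235328/6358810007 F=3860480/1057923] → run F
t=18: vr[C=5555200/1057923 D=14888342528/3261566605 E=25883235328/6358810007 F=4293632/1057923] → run F
t=19: vr[C=5555200/1057923 D=14888342528/3261566605 E=25883235328/6358810007 F=4726784/1057923] → run E
t=20: vr[C=5555200/1057923 D=14888342528/3261566605 E=30982234112/6358810007 F=4726784/1057923] → run F
t=21: vr[C=5555200/1057923 D=14888342528/3261566605 E=30982234112/6358810007] → run D
t=22: vr[C=5555200/1057923 D=19987341312/3261566605 E=30982234112/6358810007] → run E
t=23: vr[C=5555200/1057923 D=19987341312/3261566605] → run C
t=24: vr[C=2705408/352641 D=19987341312/3261566605] → run D
t=25: vr[C=2705408/352641 D=25086340096/3261566605] → run C
t=26: vr[C=10677248/1057923 D=25086340096/3261566605] → run D
t=27: vr[C=10677248/1057923 D=6037067776/652313321] → run D
t=28: vr[C=10677248/1057923 D=35284337664/3261566605] → run C
t=29: vr[C=13238272/1057923 D=35284337664/3261566605] → run D
t=30: vr[C=13238272/1057923] → run C
t=31: vr[C=5266432/352641] → run C
t=32: (idle)
t=33: (idle)
t=34: (idle)
t=35: (idle)
t=36: (idle)
t=37: (idle)
t=38: (idle)
t=39: (idle)
t=40: (idle)
t=41: (idle)

running at tick 5 = D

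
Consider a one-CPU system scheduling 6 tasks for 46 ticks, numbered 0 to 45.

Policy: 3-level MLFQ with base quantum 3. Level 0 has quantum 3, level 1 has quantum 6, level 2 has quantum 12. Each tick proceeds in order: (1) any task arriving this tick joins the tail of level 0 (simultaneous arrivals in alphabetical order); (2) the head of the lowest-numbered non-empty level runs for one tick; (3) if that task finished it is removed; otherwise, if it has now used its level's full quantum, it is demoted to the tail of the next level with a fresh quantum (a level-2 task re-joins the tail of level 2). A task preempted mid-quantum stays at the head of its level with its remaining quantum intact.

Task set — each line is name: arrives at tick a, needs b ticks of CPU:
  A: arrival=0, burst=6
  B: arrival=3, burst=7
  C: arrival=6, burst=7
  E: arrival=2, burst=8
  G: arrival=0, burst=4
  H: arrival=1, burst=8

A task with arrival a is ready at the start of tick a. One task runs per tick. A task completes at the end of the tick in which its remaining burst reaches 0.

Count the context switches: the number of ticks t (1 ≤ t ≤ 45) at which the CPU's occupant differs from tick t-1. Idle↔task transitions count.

context switches = 12

t=0: L0/L1/L2 = AG/-/- → run A
t=1: L0/L1/L2 = AGH/-/- → run A
t=2: L0/L1/L2 = AGHE/-/- → run A
t=3: L0/L1/L2 = GHEB/A/- → run G
t=4: L0/L1/L2 = GHEB/A/- → run G
t=5: L0/L1/L2 = GHEB/A/- → run G
t=6: L0/L1/L2 = HEBC/AG/- → run H
t=7: L0/L1/L2 = HEBC/AG/- → run H
t=8: L0/L1/L2 = HEBC/AG/- → run H
t=9: L0/L1/L2 = EBC/AGH/- → run E
t=10: L0/L1/L2 = EBC/AGH/- → run E
t=11: L0/L1/L2 = EBC/AGH/- → run E
t=12: L0/L1/L2 = BC/AGHE/- → run B
t=13: L0/L1/L2 = BC/AGHE/- → run B
t=14: L0/L1/L2 = BC/AGHE/- → run B
t=15: L0/L1/L2 = C/AGHEB/- → run C
t=16: L0/L1/L2 = C/AGHEB/- → run C
t=17: L0/L1/L2 = C/AGHEB/- → run C
t=18: L0/L1/L2 = -/AGHEBC/- → run A
t=19: L0/L1/L2 = -/AGHEBC/- → run A
t=20: L0/L1/L2 = -/AGHEBC/- → run A
t=21: L0/L1/L2 = -/GHEBC/- → run G
t=22: L0/L1/L2 = -/HEBC/- → run H
t=23: L0/L1/L2 = -/HEBC/- → run H
t=24: L0/L1/L2 = -/HEBC/- → run H
t=25: L0/L1/L2 = -/HEBC/- → run H
t=26: L0/L1/L2 = -/HEBC/- → run H
t=27: L0/L1/L2 = -/EBC/- → run E
t=28: L0/L1/L2 = -/EBC/- → run E
t=29: L0/L1/L2 = -/EBC/- → run E
t=30: L0/L1/L2 = -/EBC/- → run E
t=31: L0/L1/L2 = -/EBC/- → run E
t=32: L0/L1/L2 = -/BC/- → run B
t=33: L0/L1/L2 = -/BC/- → run B
t=34: L0/L1/L2 = -/BC/- → run B
t=35: L0/L1/L2 = -/BC/- → run B
t=36: L0/L1/L2 = -/C/- → run C
t=37: L0/L1/L2 = -/C/- → run C
t=38: L0/L1/L2 = -/C/- → run C
t=39: L0/L1/L2 = -/C/- → run C
t=40: (idle)
t=41: (idle)
t=42: (idle)
t=43: (idle)
t=44: (idle)
t=45: (idle)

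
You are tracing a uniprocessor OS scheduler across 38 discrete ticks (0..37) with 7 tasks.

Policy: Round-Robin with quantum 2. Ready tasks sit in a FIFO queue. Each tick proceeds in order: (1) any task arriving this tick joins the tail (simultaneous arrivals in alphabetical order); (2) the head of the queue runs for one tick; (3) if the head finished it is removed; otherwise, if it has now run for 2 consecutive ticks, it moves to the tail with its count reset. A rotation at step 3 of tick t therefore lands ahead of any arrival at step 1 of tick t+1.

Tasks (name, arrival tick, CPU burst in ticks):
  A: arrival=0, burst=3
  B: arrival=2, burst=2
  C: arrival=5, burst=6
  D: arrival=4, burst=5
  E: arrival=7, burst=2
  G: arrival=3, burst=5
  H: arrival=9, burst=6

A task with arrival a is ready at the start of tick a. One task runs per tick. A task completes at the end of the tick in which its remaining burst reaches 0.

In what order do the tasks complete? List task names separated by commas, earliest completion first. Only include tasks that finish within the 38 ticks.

t=0: queue=[A] q_used=0 → run A
t=1: queue=[A] q_used=1 → run A
t=2: queue=[A,B] q_used=0 → run A
t=3: queue=[B,G] q_used=0 → run B
t=4: queue=[B,G,D] q_used=1 → run B
t=5: queue=[G,D,C] q_used=0 → run G
t=6: queue=[G,D,C] q_used=1 → run G
t=7: queue=[D,C,G,E] q_used=0 → run D
t=8: queue=[D,C,G,E] q_used=1 → run D
t=9: queue=[C,G,E,D,H] q_used=0 → run C
t=10: queue=[C,G,E,D,H] q_used=1 → run C
t=11: queue=[G,E,D,H,C] q_used=0 → run G
t=12: queue=[G,E,D,H,C] q_used=1 → run G
t=13: queue=[E,D,H,C,G] q_used=0 → run E
t=14: queue=[E,D,H,C,G] q_used=1 → run E
t=15: queue=[D,H,C,G] q_used=0 → run D
t=16: queue=[D,H,C,G] q_used=1 → run D
t=17: queue=[H,C,G,D] q_used=0 → run H
t=18: queue=[H,C,G,D] q_used=1 → run H
t=19: queue=[C,G,D,H] q_used=0 → run C
t=20: queue=[C,G,D,H] q_used=1 → run C
t=21: queue=[G,D,H,C] q_used=0 → run G
t=22: queue=[D,H,C] q_used=0 → run D
t=23: queue=[H,C] q_used=0 → run H
t=24: queue=[H,C] q_used=1 → run H
t=25: queue=[C,H] q_used=0 → run C
t=26: queue=[C,H] q_used=1 → run C
t=27: queue=[H] q_used=0 → run H
t=28: queue=[H] q_used=1 → run H
t=29: (idle)
t=30: (idle)
t=31: (idle)
t=32: (idle)
t=33: (idle)
t=34: (idle)
t=35: (idle)
t=36: (idle)
t=37: (idle)

completion order = A, B, E, G, D, C, H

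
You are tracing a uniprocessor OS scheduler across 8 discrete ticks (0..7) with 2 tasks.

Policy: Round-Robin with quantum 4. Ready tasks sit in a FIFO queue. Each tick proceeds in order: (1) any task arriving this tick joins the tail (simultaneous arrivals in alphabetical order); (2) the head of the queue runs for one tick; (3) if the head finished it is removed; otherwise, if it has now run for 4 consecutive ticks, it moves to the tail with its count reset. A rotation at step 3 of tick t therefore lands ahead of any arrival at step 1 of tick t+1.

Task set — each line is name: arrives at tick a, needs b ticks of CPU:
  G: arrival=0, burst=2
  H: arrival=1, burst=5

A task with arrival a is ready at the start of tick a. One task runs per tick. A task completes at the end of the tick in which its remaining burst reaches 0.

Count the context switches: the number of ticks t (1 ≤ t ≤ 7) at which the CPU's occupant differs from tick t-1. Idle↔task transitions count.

t=0: queue=[G] q_used=0 → run G
t=1: queue=[G,H] q_used=1 → run G
t=2: queue=[H] q_used=0 → run H
t=3: queue=[H] q_used=1 → run H
t=4: queue=[H] q_used=2 → run H
t=5: queue=[H] q_used=3 → run H
t=6: queue=[H] q_used=0 → run H
t=7: (idle)

context switches = 2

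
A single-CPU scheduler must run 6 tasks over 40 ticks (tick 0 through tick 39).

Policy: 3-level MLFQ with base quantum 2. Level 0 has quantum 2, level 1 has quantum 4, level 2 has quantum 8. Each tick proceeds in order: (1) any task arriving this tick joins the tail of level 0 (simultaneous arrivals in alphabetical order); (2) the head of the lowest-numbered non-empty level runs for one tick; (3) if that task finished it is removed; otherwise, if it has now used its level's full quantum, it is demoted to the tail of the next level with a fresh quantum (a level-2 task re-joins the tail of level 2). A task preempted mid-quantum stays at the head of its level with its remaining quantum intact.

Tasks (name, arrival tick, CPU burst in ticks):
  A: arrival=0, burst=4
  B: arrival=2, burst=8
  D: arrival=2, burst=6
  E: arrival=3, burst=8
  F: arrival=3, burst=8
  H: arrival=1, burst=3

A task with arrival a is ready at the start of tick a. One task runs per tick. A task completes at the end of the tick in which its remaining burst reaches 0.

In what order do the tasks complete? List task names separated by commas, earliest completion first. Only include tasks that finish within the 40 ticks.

t=0: L0/L1/L2 = A/-/- → run A
t=1: L0/L1/L2 = AH/-/- → run A
t=2: L0/L1/L2 = HBD/A/- → run H
t=3: L0/L1/L2 = HBDEF/A/- → run H
t=4: L0/L1/L2 = BDEF/AH/- → run B
t=5: L0/L1/L2 = BDEF/AH/- → run B
t=6: L0/L1/L2 = DEF/AHB/- → run D
t=7: L0/L1/L2 = DEF/AHB/- → run D
t=8: L0/L1/L2 = EF/AHBD/- → run E
t=9: L0/L1/L2 = EF/AHBD/- → run E
t=10: L0/L1/L2 = F/AHBDE/- → run F
t=11: L0/L1/L2 = F/AHBDE/- → run F
t=12: L0/L1/L2 = -/AHBDEF/- → run A
t=13: L0/L1/L2 = -/AHBDEF/- → run A
t=14: L0/L1/L2 = -/HBDEF/- → run H
t=15: L0/L1/L2 = -/BDEF/- → run B
t=16: L0/L1/L2 = -/BDEF/- → run B
t=17: L0/L1/L2 = -/BDEF/- → run B
t=18: L0/L1/L2 = -/BDEF/- → run B
t=19: L0/L1/L2 = -/DEF/B → run D
t=20: L0/L1/L2 = -/DEF/B → run D
t=21: L0/L1/L2 = -/DEF/B → run D
t=22: L0/L1/L2 = -/DEF/B → run D
t=23: L0/L1/L2 = -/EF/B → run E
t=24: L0/L1/L2 = -/EF/B → run E
t=25: L0/L1/L2 = -/EF/B → run E
t=26: L0/L1/L2 = -/EF/B → run E
t=27: L0/L1/L2 = -/F/BE → run F
t=28: L0/L1/L2 = -/F/BE → run F
t=29: L0/L1/L2 = -/F/BE → run F
t=30: L0/L1/L2 = -/F/BE → run F
t=31: L0/L1/L2 = -/-/BEF → run B
t=32: L0/L1/L2 = -/-/BEF → run B
t=33: L0/L1/L2 = -/-/EF → run E
t=34: L0/L1/L2 = -/-/EF → run E
t=35: L0/L1/L2 = -/-/F → run F
t=36: L0/L1/L2 = -/-/F → run F
t=37: (idle)
t=38: (idle)
t=39: (idle)

completion order = A, H, D, B, E, F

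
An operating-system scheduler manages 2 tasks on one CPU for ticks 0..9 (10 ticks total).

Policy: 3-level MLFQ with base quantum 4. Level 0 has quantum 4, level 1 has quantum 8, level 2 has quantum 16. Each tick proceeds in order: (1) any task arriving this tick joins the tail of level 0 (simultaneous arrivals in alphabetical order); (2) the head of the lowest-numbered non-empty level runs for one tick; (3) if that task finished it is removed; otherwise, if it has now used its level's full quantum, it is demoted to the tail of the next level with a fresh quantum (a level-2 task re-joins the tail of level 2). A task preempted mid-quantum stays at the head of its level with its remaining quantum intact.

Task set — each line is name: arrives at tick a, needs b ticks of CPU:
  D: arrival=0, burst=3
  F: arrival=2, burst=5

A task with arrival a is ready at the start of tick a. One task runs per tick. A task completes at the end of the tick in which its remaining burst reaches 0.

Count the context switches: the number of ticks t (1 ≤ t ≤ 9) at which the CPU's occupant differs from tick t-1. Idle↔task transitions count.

t=0: L0/L1/L2 = D/-/- → run D
t=1: L0/L1/L2 = D/-/- → run D
t=2: L0/L1/L2 = DF/-/- → run D
t=3: L0/L1/L2 = F/-/- → run F
t=4: L0/L1/L2 = F/-/- → run F
t=5: L0/L1/L2 = F/-/- → run F
t=6: L0/L1/L2 = F/-/- → run F
t=7: L0/L1/L2 = -/F/- → run F
t=8: (idle)
t=9: (idle)

context switches = 2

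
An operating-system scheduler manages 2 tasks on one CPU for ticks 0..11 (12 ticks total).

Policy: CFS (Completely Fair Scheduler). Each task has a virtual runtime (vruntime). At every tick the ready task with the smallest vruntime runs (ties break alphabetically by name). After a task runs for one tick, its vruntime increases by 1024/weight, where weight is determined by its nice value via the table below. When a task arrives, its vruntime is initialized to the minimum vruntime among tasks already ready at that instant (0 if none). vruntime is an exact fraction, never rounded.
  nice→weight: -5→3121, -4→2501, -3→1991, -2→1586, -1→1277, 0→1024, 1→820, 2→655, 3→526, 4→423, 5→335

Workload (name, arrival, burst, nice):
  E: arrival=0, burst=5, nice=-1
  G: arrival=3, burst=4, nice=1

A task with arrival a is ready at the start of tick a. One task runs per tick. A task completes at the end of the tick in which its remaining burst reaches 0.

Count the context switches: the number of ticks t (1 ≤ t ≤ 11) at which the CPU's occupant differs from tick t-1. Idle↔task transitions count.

t=0: vr[E=0] → run E
t=1: vr[E=1024/1277] → run E
t=2: vr[E=2048/1277] → run E
t=3: vr[E=3072/1277 G=3072/1277] → run E
t=4: vr[E=4096/1277 G=3072/1277] → run G
t=5: vr[E=4096/1277 G=956672/261785] → run E
t=6: vr[G=956672/261785] → run G
t=7: vr[G=1283584/261785] → run G
t=8: vr[G=1610496/261785] → run G
t=9: (idle)
t=10: (idle)
t=11: (idle)

context switches = 4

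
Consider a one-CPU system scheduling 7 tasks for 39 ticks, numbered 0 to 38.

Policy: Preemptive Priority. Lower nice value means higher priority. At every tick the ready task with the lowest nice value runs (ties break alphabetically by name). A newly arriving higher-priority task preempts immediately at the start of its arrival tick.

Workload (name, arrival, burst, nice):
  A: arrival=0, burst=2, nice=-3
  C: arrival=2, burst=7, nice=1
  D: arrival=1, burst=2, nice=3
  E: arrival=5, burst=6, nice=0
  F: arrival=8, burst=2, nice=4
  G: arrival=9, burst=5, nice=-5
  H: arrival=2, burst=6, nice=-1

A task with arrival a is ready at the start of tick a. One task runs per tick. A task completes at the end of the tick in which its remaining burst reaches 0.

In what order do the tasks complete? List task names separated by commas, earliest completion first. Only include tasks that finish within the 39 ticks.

t=0: ready={A} → run A
t=1: ready={A,D} → run A
t=2: ready={C,D,H} → run H
t=3: ready={C,D,H} → run H
t=4: ready={C,D,H} → run H
t=5: ready={C,D,E,H} → run H
t=6: ready={C,D,E,H} → run H
t=7: ready={C,D,E,H} → run H
t=8: ready={C,D,E,F} → run E
t=9: ready={C,D,E,F,G} → run G
t=10: ready={C,D,E,F,G} → run G
t=11: ready={C,D,E,F,G} → run G
t=12: ready={C,D,E,F,G} → run G
t=13: ready={C,D,E,F,G} → run G
t=14: ready={C,D,E,F} → run E
t=15: ready={C,D,E,F} → run E
t=16: ready={C,D,E,F} → run E
t=17: ready={C,D,E,F} → run E
t=18: ready={C,D,E,F} → run E
t=19: ready={C,D,F} → run C
t=20: ready={C,D,F} → run C
t=21: ready={C,D,F} → run C
t=22: ready={C,D,F} → run C
t=23: ready={C,D,F} → run C
t=24: ready={C,D,F} → run C
t=25: ready={C,D,F} → run C
t=26: ready={D,F} → run D
t=27: ready={D,F} → run D
t=28: ready={F} → run F
t=29: ready={F} → run F
t=30: (idle)
t=31: (idle)
t=32: (idle)
t=33: (idle)
t=34: (idle)
t=35: (idle)
t=36: (idle)
t=37: (idle)
t=38: (idle)

completion order = A, H, G, E, C, D, F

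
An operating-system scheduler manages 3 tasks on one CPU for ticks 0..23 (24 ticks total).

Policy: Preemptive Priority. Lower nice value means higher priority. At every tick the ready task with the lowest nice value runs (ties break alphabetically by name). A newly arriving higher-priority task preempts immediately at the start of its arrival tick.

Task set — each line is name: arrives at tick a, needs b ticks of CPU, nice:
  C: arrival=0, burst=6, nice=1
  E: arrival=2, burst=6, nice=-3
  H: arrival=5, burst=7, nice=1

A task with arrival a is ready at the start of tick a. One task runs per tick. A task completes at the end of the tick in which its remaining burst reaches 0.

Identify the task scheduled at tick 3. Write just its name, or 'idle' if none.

t=0: ready={C} → run C
t=1: ready={C} → run C
t=2: ready={C,E} → run E
t=3: ready={C,E} → run E
t=4: ready={C,E} → run E
t=5: ready={C,E,H} → run E
t=6: ready={C,E,H} → run E
t=7: ready={C,E,H} → run E
t=8: ready={C,H} → run C
t=9: ready={C,H} → run C
t=10: ready={C,H} → run C
t=11: ready={C,H} → run C
t=12: ready={H} → run H
t=13: ready={H} → run H
t=14: ready={H} → run H
t=15: ready={H} → run H
t=16: ready={H} → run H
t=17: ready={H} → run H
t=18: ready={H} → run H
t=19: (idle)
t=20: (idle)
t=21: (idle)
t=22: (idle)
t=23: (idle)

running at tick 3 = E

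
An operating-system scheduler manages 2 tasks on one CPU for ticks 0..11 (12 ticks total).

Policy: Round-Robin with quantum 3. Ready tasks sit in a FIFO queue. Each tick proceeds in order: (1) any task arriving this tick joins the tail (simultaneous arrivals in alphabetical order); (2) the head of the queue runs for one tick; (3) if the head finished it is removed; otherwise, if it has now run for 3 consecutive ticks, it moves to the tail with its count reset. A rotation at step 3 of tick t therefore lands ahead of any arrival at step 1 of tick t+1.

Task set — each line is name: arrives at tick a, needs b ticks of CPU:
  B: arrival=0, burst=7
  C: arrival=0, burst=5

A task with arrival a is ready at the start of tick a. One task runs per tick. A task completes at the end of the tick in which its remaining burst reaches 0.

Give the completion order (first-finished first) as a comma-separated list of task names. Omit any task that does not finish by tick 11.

completion order = C, B

t=0: queue=[B,C] q_used=0 → run B
t=1: queue=[B,C] q_used=1 → run B
t=2: queue=[B,C] q_used=2 → run B
t=3: queue=[C,B] q_used=0 → run C
t=4: queue=[C,B] q_used=1 → run C
t=5: queue=[C,B] q_used=2 → run C
t=6: queue=[B,C] q_used=0 → run B
t=7: queue=[B,C] q_used=1 → run B
t=8: queue=[B,C] q_used=2 → run B
t=9: queue=[C,B] q_used=0 → run C
t=10: queue=[C,B] q_used=1 → run C
t=11: queue=[B] q_used=0 → run B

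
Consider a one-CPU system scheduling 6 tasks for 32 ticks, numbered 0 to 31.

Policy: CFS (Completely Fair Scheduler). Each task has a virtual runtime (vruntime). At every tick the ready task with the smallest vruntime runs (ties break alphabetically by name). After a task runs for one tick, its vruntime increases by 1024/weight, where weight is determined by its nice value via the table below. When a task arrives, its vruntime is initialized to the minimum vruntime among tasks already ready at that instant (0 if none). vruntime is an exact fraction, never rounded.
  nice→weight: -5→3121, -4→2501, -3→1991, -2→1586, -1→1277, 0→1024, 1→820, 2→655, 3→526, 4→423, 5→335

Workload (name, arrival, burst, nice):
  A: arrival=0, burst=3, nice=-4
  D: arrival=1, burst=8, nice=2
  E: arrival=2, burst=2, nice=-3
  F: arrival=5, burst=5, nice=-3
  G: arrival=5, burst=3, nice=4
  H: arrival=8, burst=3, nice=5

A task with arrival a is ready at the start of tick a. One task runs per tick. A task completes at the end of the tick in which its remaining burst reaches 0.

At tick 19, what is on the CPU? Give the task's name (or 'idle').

running at tick 19 = D

t=0: vr[A=0] → run A
t=1: vr[A=1024/2501 D=1024/2501] → run A
t=2: vr[A=2048/2501 D=1024/2501 E=1024/2501] → run D
t=3: vr[A=2048/2501 D=3231744/1638155 E=1024/2501] → run E
t=4: vr[A=2048/2501 D=3231744/1638155 E=4599808/4979491] → run A
t=5: vr[D=3231744/1638155 E=4599808/4979491 F=4599808/4979491 G=4599808/4979491] → run E
t=6: vr[D=3231744/1638155 F=4599808/4979491 G=4599808/4979491] → run F
t=7: vr[D=3231744/1638155 F=7160832/4979491 G=4599808/4979491] → run G
t=8: vr[D=3231744/1638155 F=7160832/4979491 G=7044717568/2106324693 H=7160832/4979491] → run F
t=9: vr[D=3231744/1638155 F=9721856/4979491 G=7044717568/2106324693 H=7160832/4979491] → run H
t=10: vr[D=3231744/1638155 F=9721856/4979491 G=7044717568/2106324693 H=7497877504/1668129485] → run F
t=11: vr[D=3231744/1638155 F=12282880/4979491 G=7044717568/2106324693 H=7497877504/1668129485] → run D
t=12: vr[D=5792768/1638155 F=12282880/4979491 G=7044717568/2106324693 H=7497877504/1668129485] → run F
t=13: vr[D=5792768/1638155 F=14843904/4979491 G=7044717568/2106324693 H=7497877504/1668129485] → run F
t=14: vr[D=5792768/1638155 G=7044717568/2106324693 H=7497877504/1668129485] → run G
t=15: vr[D=5792768/1638155 G=12143716352/2106324693 H=7497877504/1668129485] → run D
t=16: vr[D=8353792/1638155 G=12143716352/2106324693 H=7497877504/1668129485] → run H
t=17: vr[D=8353792/1638155 G=12143716352/2106324693 H=12596876288/1668129485] → run D
t=18: vr[D=10914816/1638155 G=12143716352/2106324693 H=12596876288/1668129485] → run G
t=19: vr[D=10914816/1638155 H=12596876288/1668129485] → run D
t=20: vr[D=2695168/327631 H=12596876288/1668129485] → run H
t=21: vr[D=2695168/327631] → run D
t=22: vr[D=16036864/1638155] → run D
t=23: vr[D=18597888/1638155] → run D
t=24: (idle)
t=25: (idle)
t=26: (idle)
t=27: (idle)
t=28: (idle)
t=29: (idle)
t=30: (idle)
t=31: (idle)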